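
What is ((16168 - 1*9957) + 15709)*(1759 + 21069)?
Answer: 500389760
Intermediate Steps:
((16168 - 1*9957) + 15709)*(1759 + 21069) = ((16168 - 9957) + 15709)*22828 = (6211 + 15709)*22828 = 21920*22828 = 500389760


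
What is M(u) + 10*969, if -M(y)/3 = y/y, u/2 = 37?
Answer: 9687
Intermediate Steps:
u = 74 (u = 2*37 = 74)
M(y) = -3 (M(y) = -3*y/y = -3*1 = -3)
M(u) + 10*969 = -3 + 10*969 = -3 + 9690 = 9687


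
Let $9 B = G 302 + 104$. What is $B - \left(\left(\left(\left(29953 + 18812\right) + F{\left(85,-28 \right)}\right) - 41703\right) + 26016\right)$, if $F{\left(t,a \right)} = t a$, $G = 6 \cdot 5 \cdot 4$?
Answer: $- \frac{239938}{9} \approx -26660.0$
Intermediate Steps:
$G = 120$ ($G = 30 \cdot 4 = 120$)
$B = \frac{36344}{9}$ ($B = \frac{120 \cdot 302 + 104}{9} = \frac{36240 + 104}{9} = \frac{1}{9} \cdot 36344 = \frac{36344}{9} \approx 4038.2$)
$F{\left(t,a \right)} = a t$
$B - \left(\left(\left(\left(29953 + 18812\right) + F{\left(85,-28 \right)}\right) - 41703\right) + 26016\right) = \frac{36344}{9} - \left(\left(\left(\left(29953 + 18812\right) - 2380\right) - 41703\right) + 26016\right) = \frac{36344}{9} - \left(\left(\left(48765 - 2380\right) - 41703\right) + 26016\right) = \frac{36344}{9} - \left(\left(46385 - 41703\right) + 26016\right) = \frac{36344}{9} - \left(4682 + 26016\right) = \frac{36344}{9} - 30698 = - \frac{239938}{9}$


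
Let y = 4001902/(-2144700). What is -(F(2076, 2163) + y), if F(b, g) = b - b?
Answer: 2000951/1072350 ≈ 1.8659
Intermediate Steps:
F(b, g) = 0
y = -2000951/1072350 (y = 4001902*(-1/2144700) = -2000951/1072350 ≈ -1.8659)
-(F(2076, 2163) + y) = -(0 - 2000951/1072350) = -1*(-2000951/1072350) = 2000951/1072350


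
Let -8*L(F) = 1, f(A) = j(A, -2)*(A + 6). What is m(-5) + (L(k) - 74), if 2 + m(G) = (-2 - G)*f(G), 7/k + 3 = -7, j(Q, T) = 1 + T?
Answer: -633/8 ≈ -79.125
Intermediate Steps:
f(A) = -6 - A (f(A) = (1 - 2)*(A + 6) = -(6 + A) = -6 - A)
k = -7/10 (k = 7/(-3 - 7) = 7/(-10) = 7*(-⅒) = -7/10 ≈ -0.70000)
L(F) = -⅛ (L(F) = -⅛*1 = -⅛)
m(G) = -2 + (-6 - G)*(-2 - G) (m(G) = -2 + (-2 - G)*(-6 - G) = -2 + (-6 - G)*(-2 - G))
m(-5) + (L(k) - 74) = (10 + (-5)² + 8*(-5)) + (-⅛ - 74) = (10 + 25 - 40) - 593/8 = -5 - 593/8 = -633/8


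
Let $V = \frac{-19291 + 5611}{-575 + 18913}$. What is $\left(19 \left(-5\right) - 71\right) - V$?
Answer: $- \frac{1515214}{9169} \approx -165.25$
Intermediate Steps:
$V = - \frac{6840}{9169}$ ($V = - \frac{13680}{18338} = \left(-13680\right) \frac{1}{18338} = - \frac{6840}{9169} \approx -0.74599$)
$\left(19 \left(-5\right) - 71\right) - V = \left(19 \left(-5\right) - 71\right) - - \frac{6840}{9169} = \left(-95 - 71\right) + \frac{6840}{9169} = -166 + \frac{6840}{9169} = - \frac{1515214}{9169}$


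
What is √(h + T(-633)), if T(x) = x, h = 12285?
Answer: 2*√2913 ≈ 107.94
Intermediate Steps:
√(h + T(-633)) = √(12285 - 633) = √11652 = 2*√2913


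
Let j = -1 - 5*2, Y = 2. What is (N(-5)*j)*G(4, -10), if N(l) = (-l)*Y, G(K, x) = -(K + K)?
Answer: 880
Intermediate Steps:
G(K, x) = -2*K
N(l) = -2*l (N(l) = -l*2 = -2*l)
j = -11 (j = -1 - 10 = -11)
(N(-5)*j)*G(4, -10) = (-2*(-5)*(-11))*(-2*4) = (10*(-11))*(-8) = -110*(-8) = 880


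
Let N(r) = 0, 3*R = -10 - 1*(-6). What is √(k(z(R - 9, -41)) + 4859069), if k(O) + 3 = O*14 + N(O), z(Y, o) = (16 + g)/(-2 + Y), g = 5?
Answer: 4*√415751795/37 ≈ 2204.3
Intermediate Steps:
R = -4/3 (R = (-10 - 1*(-6))/3 = (-10 + 6)/3 = (⅓)*(-4) = -4/3 ≈ -1.3333)
z(Y, o) = 21/(-2 + Y) (z(Y, o) = (16 + 5)/(-2 + Y) = 21/(-2 + Y))
k(O) = -3 + 14*O (k(O) = -3 + (O*14 + 0) = -3 + (14*O + 0) = -3 + 14*O)
√(k(z(R - 9, -41)) + 4859069) = √((-3 + 14*(21/(-2 + (-4/3 - 9)))) + 4859069) = √((-3 + 14*(21/(-2 - 31/3))) + 4859069) = √((-3 + 14*(21/(-37/3))) + 4859069) = √((-3 + 14*(21*(-3/37))) + 4859069) = √((-3 + 14*(-63/37)) + 4859069) = √((-3 - 882/37) + 4859069) = √(-993/37 + 4859069) = √(179784560/37) = 4*√415751795/37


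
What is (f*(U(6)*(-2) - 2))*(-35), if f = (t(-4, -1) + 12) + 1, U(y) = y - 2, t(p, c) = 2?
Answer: 5250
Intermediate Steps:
U(y) = -2 + y
f = 15 (f = (2 + 12) + 1 = 14 + 1 = 15)
(f*(U(6)*(-2) - 2))*(-35) = (15*((-2 + 6)*(-2) - 2))*(-35) = (15*(4*(-2) - 2))*(-35) = (15*(-8 - 2))*(-35) = (15*(-10))*(-35) = -150*(-35) = 5250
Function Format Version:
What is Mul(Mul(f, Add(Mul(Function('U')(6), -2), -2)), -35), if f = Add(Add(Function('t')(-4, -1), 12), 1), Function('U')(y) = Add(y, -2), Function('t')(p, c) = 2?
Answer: 5250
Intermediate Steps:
Function('U')(y) = Add(-2, y)
f = 15 (f = Add(Add(2, 12), 1) = Add(14, 1) = 15)
Mul(Mul(f, Add(Mul(Function('U')(6), -2), -2)), -35) = Mul(Mul(15, Add(Mul(Add(-2, 6), -2), -2)), -35) = Mul(Mul(15, Add(Mul(4, -2), -2)), -35) = Mul(Mul(15, Add(-8, -2)), -35) = Mul(Mul(15, -10), -35) = Mul(-150, -35) = 5250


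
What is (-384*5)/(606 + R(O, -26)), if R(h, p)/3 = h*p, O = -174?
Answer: -320/2363 ≈ -0.13542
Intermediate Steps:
R(h, p) = 3*h*p (R(h, p) = 3*(h*p) = 3*h*p)
(-384*5)/(606 + R(O, -26)) = (-384*5)/(606 + 3*(-174)*(-26)) = -1920/(606 + 13572) = -1920/14178 = -1920*1/14178 = -320/2363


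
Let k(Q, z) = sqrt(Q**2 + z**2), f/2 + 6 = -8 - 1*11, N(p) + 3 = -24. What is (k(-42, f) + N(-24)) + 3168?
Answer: 3141 + 2*sqrt(1066) ≈ 3206.3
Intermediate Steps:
N(p) = -27 (N(p) = -3 - 24 = -27)
f = -50 (f = -12 + 2*(-8 - 1*11) = -12 + 2*(-8 - 11) = -12 + 2*(-19) = -12 - 38 = -50)
(k(-42, f) + N(-24)) + 3168 = (sqrt((-42)**2 + (-50)**2) - 27) + 3168 = (sqrt(1764 + 2500) - 27) + 3168 = (sqrt(4264) - 27) + 3168 = (2*sqrt(1066) - 27) + 3168 = (-27 + 2*sqrt(1066)) + 3168 = 3141 + 2*sqrt(1066)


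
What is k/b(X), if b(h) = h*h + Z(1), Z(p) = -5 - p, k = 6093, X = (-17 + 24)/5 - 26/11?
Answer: -18431325/15341 ≈ -1201.4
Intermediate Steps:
X = -53/55 (X = 7*(⅕) - 26*1/11 = 7/5 - 26/11 = -53/55 ≈ -0.96364)
b(h) = -6 + h² (b(h) = h*h + (-5 - 1*1) = h² + (-5 - 1) = h² - 6 = -6 + h²)
k/b(X) = 6093/(-6 + (-53/55)²) = 6093/(-6 + 2809/3025) = 6093/(-15341/3025) = 6093*(-3025/15341) = -18431325/15341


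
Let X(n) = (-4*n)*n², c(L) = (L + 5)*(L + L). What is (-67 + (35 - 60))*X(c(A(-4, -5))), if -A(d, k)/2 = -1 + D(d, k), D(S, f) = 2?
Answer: -635904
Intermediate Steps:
A(d, k) = -2 (A(d, k) = -2*(-1 + 2) = -2*1 = -2)
c(L) = 2*L*(5 + L) (c(L) = (5 + L)*(2*L) = 2*L*(5 + L))
X(n) = -4*n³
(-67 + (35 - 60))*X(c(A(-4, -5))) = (-67 + (35 - 60))*(-4*(-64*(5 - 2)³)) = (-67 - 25)*(-4*(2*(-2)*3)³) = -(-368)*(-12)³ = -(-368)*(-1728) = -92*6912 = -635904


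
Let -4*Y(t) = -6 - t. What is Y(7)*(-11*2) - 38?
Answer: -219/2 ≈ -109.50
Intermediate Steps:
Y(t) = 3/2 + t/4 (Y(t) = -(-6 - t)/4 = 3/2 + t/4)
Y(7)*(-11*2) - 38 = (3/2 + (¼)*7)*(-11*2) - 38 = (3/2 + 7/4)*(-22) - 38 = (13/4)*(-22) - 38 = -143/2 - 38 = -219/2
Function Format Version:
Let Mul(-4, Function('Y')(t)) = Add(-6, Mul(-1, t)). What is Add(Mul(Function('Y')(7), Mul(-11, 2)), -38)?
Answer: Rational(-219, 2) ≈ -109.50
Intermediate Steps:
Function('Y')(t) = Add(Rational(3, 2), Mul(Rational(1, 4), t)) (Function('Y')(t) = Mul(Rational(-1, 4), Add(-6, Mul(-1, t))) = Add(Rational(3, 2), Mul(Rational(1, 4), t)))
Add(Mul(Function('Y')(7), Mul(-11, 2)), -38) = Add(Mul(Add(Rational(3, 2), Mul(Rational(1, 4), 7)), Mul(-11, 2)), -38) = Add(Mul(Add(Rational(3, 2), Rational(7, 4)), -22), -38) = Add(Mul(Rational(13, 4), -22), -38) = Add(Rational(-143, 2), -38) = Rational(-219, 2)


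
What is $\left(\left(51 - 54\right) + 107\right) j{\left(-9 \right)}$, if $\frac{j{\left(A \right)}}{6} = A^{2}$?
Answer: $50544$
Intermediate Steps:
$j{\left(A \right)} = 6 A^{2}$
$\left(\left(51 - 54\right) + 107\right) j{\left(-9 \right)} = \left(\left(51 - 54\right) + 107\right) 6 \left(-9\right)^{2} = \left(-3 + 107\right) 6 \cdot 81 = 104 \cdot 486 = 50544$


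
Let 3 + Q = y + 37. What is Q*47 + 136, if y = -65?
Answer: -1321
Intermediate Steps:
Q = -31 (Q = -3 + (-65 + 37) = -3 - 28 = -31)
Q*47 + 136 = -31*47 + 136 = -1457 + 136 = -1321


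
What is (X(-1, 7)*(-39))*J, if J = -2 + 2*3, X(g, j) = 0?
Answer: 0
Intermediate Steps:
J = 4 (J = -2 + 6 = 4)
(X(-1, 7)*(-39))*J = (0*(-39))*4 = 0*4 = 0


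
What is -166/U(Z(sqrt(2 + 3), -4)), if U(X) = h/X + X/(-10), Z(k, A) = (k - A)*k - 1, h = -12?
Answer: 5810/649 + 19090*sqrt(5)/649 ≈ 74.725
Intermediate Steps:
Z(k, A) = -1 + k*(k - A) (Z(k, A) = k*(k - A) - 1 = -1 + k*(k - A))
U(X) = -12/X - X/10 (U(X) = -12/X + X/(-10) = -12/X + X*(-1/10) = -12/X - X/10)
-166/U(Z(sqrt(2 + 3), -4)) = -166/(-12/(-1 + (sqrt(2 + 3))**2 - 1*(-4)*sqrt(2 + 3)) - (-1 + (sqrt(2 + 3))**2 - 1*(-4)*sqrt(2 + 3))/10) = -166/(-12/(-1 + (sqrt(5))**2 - 1*(-4)*sqrt(5)) - (-1 + (sqrt(5))**2 - 1*(-4)*sqrt(5))/10) = -166/(-12/(-1 + 5 + 4*sqrt(5)) - (-1 + 5 + 4*sqrt(5))/10) = -166/(-12/(4 + 4*sqrt(5)) - (4 + 4*sqrt(5))/10) = -166/(-12/(4 + 4*sqrt(5)) + (-2/5 - 2*sqrt(5)/5)) = -166/(-2/5 - 12/(4 + 4*sqrt(5)) - 2*sqrt(5)/5)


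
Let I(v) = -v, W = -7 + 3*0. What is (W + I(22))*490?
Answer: -14210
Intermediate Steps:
W = -7 (W = -7 + 0 = -7)
(W + I(22))*490 = (-7 - 1*22)*490 = (-7 - 22)*490 = -29*490 = -14210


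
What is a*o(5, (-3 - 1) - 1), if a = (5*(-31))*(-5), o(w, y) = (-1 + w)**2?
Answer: 12400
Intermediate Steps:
a = 775 (a = -155*(-5) = 775)
a*o(5, (-3 - 1) - 1) = 775*(-1 + 5)**2 = 775*4**2 = 775*16 = 12400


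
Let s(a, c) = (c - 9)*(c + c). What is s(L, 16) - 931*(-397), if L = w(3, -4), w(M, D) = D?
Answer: 369831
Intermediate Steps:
L = -4
s(a, c) = 2*c*(-9 + c) (s(a, c) = (-9 + c)*(2*c) = 2*c*(-9 + c))
s(L, 16) - 931*(-397) = 2*16*(-9 + 16) - 931*(-397) = 2*16*7 + 369607 = 224 + 369607 = 369831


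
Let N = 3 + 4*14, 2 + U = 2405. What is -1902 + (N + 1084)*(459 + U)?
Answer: 3269364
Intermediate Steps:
U = 2403 (U = -2 + 2405 = 2403)
N = 59 (N = 3 + 56 = 59)
-1902 + (N + 1084)*(459 + U) = -1902 + (59 + 1084)*(459 + 2403) = -1902 + 1143*2862 = -1902 + 3271266 = 3269364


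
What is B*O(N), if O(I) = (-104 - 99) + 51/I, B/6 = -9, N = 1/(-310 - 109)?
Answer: 1164888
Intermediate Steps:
N = -1/419 (N = 1/(-419) = -1/419 ≈ -0.0023866)
B = -54 (B = 6*(-9) = -54)
O(I) = -203 + 51/I
B*O(N) = -54*(-203 + 51/(-1/419)) = -54*(-203 + 51*(-419)) = -54*(-203 - 21369) = -54*(-21572) = 1164888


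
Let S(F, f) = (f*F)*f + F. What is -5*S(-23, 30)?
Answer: 103615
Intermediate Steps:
S(F, f) = F + F*f**2 (S(F, f) = (F*f)*f + F = F*f**2 + F = F + F*f**2)
-5*S(-23, 30) = -(-115)*(1 + 30**2) = -(-115)*(1 + 900) = -(-115)*901 = -5*(-20723) = 103615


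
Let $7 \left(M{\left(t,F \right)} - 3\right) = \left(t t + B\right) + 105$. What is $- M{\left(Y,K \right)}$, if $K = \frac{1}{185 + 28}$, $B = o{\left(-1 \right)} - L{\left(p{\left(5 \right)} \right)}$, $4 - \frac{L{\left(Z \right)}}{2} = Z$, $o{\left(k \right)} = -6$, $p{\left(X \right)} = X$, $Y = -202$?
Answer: $- \frac{40926}{7} \approx -5846.6$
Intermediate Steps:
$L{\left(Z \right)} = 8 - 2 Z$
$B = -4$ ($B = -6 - \left(8 - 10\right) = -6 - -2 = -6 + 2 = -4$)
$K = \frac{1}{213} \approx 0.0046948$
$M{\left(t,F \right)} = \frac{122}{7} + \frac{t^{2}}{7}$ ($M{\left(t,F \right)} = 3 + \frac{\left(t t - 4\right) + 105}{7} = 3 + \frac{\left(t^{2} - 4\right) + 105}{7} = 3 + \frac{\left(-4 + t^{2}\right) + 105}{7} = 3 + \frac{101 + t^{2}}{7} = 3 + \left(\frac{101}{7} + \frac{t^{2}}{7}\right) = \frac{122}{7} + \frac{t^{2}}{7}$)
$- M{\left(Y,K \right)} = - (\frac{122}{7} + \frac{\left(-202\right)^{2}}{7}) = - (\frac{122}{7} + \frac{1}{7} \cdot 40804) = - (\frac{122}{7} + \frac{40804}{7}) = \left(-1\right) \frac{40926}{7} = - \frac{40926}{7}$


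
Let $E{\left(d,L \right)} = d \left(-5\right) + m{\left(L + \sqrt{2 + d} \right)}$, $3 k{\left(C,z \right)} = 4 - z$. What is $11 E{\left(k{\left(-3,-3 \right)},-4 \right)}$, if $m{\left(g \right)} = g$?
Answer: $- \frac{517}{3} + \frac{11 \sqrt{39}}{3} \approx -149.44$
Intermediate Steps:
$k{\left(C,z \right)} = \frac{4}{3} - \frac{z}{3}$ ($k{\left(C,z \right)} = \frac{4 - z}{3} = \frac{4}{3} - \frac{z}{3}$)
$E{\left(d,L \right)} = L + \sqrt{2 + d} - 5 d$ ($E{\left(d,L \right)} = d \left(-5\right) + \left(L + \sqrt{2 + d}\right) = - 5 d + \left(L + \sqrt{2 + d}\right) = L + \sqrt{2 + d} - 5 d$)
$11 E{\left(k{\left(-3,-3 \right)},-4 \right)} = 11 \left(-4 + \sqrt{2 + \left(\frac{4}{3} - -1\right)} - 5 \left(\frac{4}{3} - -1\right)\right) = 11 \left(-4 + \sqrt{2 + \left(\frac{4}{3} + 1\right)} - 5 \left(\frac{4}{3} + 1\right)\right) = 11 \left(-4 + \sqrt{2 + \frac{7}{3}} - \frac{35}{3}\right) = 11 \left(-4 + \sqrt{\frac{13}{3}} - \frac{35}{3}\right) = 11 \left(-4 + \frac{\sqrt{39}}{3} - \frac{35}{3}\right) = 11 \left(- \frac{47}{3} + \frac{\sqrt{39}}{3}\right) = - \frac{517}{3} + \frac{11 \sqrt{39}}{3}$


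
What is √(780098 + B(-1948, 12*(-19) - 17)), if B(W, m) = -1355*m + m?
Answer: 2*√277957 ≈ 1054.4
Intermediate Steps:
B(W, m) = -1354*m
√(780098 + B(-1948, 12*(-19) - 17)) = √(780098 - 1354*(12*(-19) - 17)) = √(780098 - 1354*(-228 - 17)) = √(780098 - 1354*(-245)) = √(780098 + 331730) = √1111828 = 2*√277957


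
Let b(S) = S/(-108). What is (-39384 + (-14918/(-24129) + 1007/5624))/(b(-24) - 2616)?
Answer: 281282080091/18682366192 ≈ 15.056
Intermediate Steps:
b(S) = -S/108 (b(S) = S*(-1/108) = -S/108)
(-39384 + (-14918/(-24129) + 1007/5624))/(b(-24) - 2616) = (-39384 + (-14918/(-24129) + 1007/5624))/(-1/108*(-24) - 2616) = (-39384 + (-14918*(-1/24129) + 1007*(1/5624)))/(2/9 - 2616) = (-39384 + (14918/24129 + 53/296))/(-23542/9) = (-39384 + 5694565/7142184)*(-9/23542) = -281282080091/7142184*(-9/23542) = 281282080091/18682366192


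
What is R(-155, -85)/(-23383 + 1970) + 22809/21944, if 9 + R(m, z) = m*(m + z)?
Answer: -290781/416936 ≈ -0.69742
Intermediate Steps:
R(m, z) = -9 + m*(m + z)
R(-155, -85)/(-23383 + 1970) + 22809/21944 = (-9 + (-155)**2 - 155*(-85))/(-23383 + 1970) + 22809/21944 = (-9 + 24025 + 13175)/(-21413) + 22809*(1/21944) = 37191*(-1/21413) + 22809/21944 = -33/19 + 22809/21944 = -290781/416936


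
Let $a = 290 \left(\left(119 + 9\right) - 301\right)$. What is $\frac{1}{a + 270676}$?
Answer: $\frac{1}{220506} \approx 4.535 \cdot 10^{-6}$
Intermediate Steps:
$a = -50170$ ($a = 290 \left(128 - 301\right) = 290 \left(-173\right) = -50170$)
$\frac{1}{a + 270676} = \frac{1}{-50170 + 270676} = \frac{1}{220506}$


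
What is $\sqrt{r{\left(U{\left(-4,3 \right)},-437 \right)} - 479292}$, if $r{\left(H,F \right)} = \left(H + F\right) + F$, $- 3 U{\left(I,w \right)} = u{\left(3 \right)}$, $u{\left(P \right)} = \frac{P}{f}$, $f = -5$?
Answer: $\frac{i \sqrt{12004145}}{5} \approx 692.94 i$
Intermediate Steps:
$u{\left(P \right)} = - \frac{P}{5}$ ($u{\left(P \right)} = \frac{P}{-5} = P \left(- \frac{1}{5}\right) = - \frac{P}{5}$)
$U{\left(I,w \right)} = \frac{1}{5}$ ($U{\left(I,w \right)} = - \frac{\left(- \frac{1}{5}\right) 3}{3} = \left(- \frac{1}{3}\right) \left(- \frac{3}{5}\right) = \frac{1}{5}$)
$r{\left(H,F \right)} = H + 2 F$ ($r{\left(H,F \right)} = \left(F + H\right) + F = H + 2 F$)
$\sqrt{r{\left(U{\left(-4,3 \right)},-437 \right)} - 479292} = \sqrt{\left(\frac{1}{5} + 2 \left(-437\right)\right) - 479292} = \sqrt{\left(\frac{1}{5} - 874\right) - 479292} = \sqrt{- \frac{4369}{5} - 479292} = \sqrt{- \frac{2400829}{5}} = \frac{i \sqrt{12004145}}{5}$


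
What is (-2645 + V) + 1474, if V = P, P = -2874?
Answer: -4045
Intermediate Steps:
V = -2874
(-2645 + V) + 1474 = (-2645 - 2874) + 1474 = -5519 + 1474 = -4045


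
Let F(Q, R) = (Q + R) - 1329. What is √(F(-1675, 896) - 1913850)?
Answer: I*√1915958 ≈ 1384.2*I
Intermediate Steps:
F(Q, R) = -1329 + Q + R
√(F(-1675, 896) - 1913850) = √((-1329 - 1675 + 896) - 1913850) = √(-2108 - 1913850) = √(-1915958) = I*√1915958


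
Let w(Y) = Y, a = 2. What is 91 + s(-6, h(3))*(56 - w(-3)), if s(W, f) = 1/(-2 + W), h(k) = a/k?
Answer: 669/8 ≈ 83.625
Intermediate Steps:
h(k) = 2/k
91 + s(-6, h(3))*(56 - w(-3)) = 91 + (56 - 1*(-3))/(-2 - 6) = 91 + (56 + 3)/(-8) = 91 - 1/8*59 = 91 - 59/8 = 669/8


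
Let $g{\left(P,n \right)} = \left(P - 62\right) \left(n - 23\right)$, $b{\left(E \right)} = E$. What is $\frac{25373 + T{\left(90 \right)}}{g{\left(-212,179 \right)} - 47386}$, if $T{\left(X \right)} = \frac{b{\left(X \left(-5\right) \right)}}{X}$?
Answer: $- \frac{12684}{45065} \approx -0.28146$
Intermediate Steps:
$g{\left(P,n \right)} = \left(-62 + P\right) \left(-23 + n\right)$
$T{\left(X \right)} = -5$ ($T{\left(X \right)} = \frac{X \left(-5\right)}{X} = \frac{\left(-5\right) X}{X} = -5$)
$\frac{25373 + T{\left(90 \right)}}{g{\left(-212,179 \right)} - 47386} = \frac{25373 - 5}{\left(1426 - 11098 - -4876 - 37948\right) - 47386} = \frac{25368}{\left(1426 - 11098 + 4876 - 37948\right) - 47386} = \frac{25368}{-42744 - 47386} = \frac{25368}{-90130} = 25368 \left(- \frac{1}{90130}\right) = - \frac{12684}{45065}$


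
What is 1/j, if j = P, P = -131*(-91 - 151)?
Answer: 1/31702 ≈ 3.1544e-5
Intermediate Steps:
P = 31702 (P = -131*(-242) = 31702)
j = 31702
1/j = 1/31702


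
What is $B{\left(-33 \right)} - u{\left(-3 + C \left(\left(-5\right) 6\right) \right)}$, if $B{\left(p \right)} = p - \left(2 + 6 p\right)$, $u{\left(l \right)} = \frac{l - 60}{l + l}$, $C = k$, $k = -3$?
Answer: $\frac{9445}{58} \approx 162.84$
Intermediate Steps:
$C = -3$
$u{\left(l \right)} = \frac{-60 + l}{2 l}$
$B{\left(p \right)} = -2 - 5 p$ ($B{\left(p \right)} = p - \left(2 + 6 p\right) = -2 - 5 p$)
$B{\left(-33 \right)} - u{\left(-3 + C \left(\left(-5\right) 6\right) \right)} = \left(-2 - -165\right) - \frac{-60 - \left(3 + 3 \left(\left(-5\right) 6\right)\right)}{2 \left(-3 - 3 \left(\left(-5\right) 6\right)\right)} = \left(-2 + 165\right) - \frac{-60 - -87}{2 \left(-3 - -90\right)} = 163 - \frac{-60 + \left(-3 + 90\right)}{2 \left(-3 + 90\right)} = 163 - \frac{-60 + 87}{2 \cdot 87} = 163 - \frac{1}{2} \cdot \frac{1}{87} \cdot 27 = 163 - \frac{9}{58} = \frac{9445}{58}$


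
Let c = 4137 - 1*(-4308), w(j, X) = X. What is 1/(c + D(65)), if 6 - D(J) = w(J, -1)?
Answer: 1/8452 ≈ 0.00011832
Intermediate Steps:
D(J) = 7 (D(J) = 6 - 1*(-1) = 6 + 1 = 7)
c = 8445 (c = 4137 + 4308 = 8445)
1/(c + D(65)) = 1/(8445 + 7) = 1/8452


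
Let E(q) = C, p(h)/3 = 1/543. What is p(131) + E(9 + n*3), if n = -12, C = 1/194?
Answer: 375/35114 ≈ 0.010679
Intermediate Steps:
p(h) = 1/181 (p(h) = 3/543 = 3*(1/543) = 1/181)
C = 1/194 ≈ 0.0051546
E(q) = 1/194
p(131) + E(9 + n*3) = 1/181 + 1/194 = 375/35114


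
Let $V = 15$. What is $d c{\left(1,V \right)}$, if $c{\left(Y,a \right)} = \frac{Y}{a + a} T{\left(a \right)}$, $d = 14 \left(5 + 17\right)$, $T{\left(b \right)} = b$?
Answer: $154$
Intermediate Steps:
$d = 308$ ($d = 14 \cdot 22 = 308$)
$c{\left(Y,a \right)} = \frac{Y}{2}$ ($c{\left(Y,a \right)} = \frac{Y}{a + a} a = \frac{Y}{2 a} a = \frac{Y}{2}$)
$d c{\left(1,V \right)} = 308 \cdot \frac{1}{2} \cdot 1 = 308 \cdot \frac{1}{2} = 154$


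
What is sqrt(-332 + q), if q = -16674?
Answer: I*sqrt(17006) ≈ 130.41*I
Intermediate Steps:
sqrt(-332 + q) = sqrt(-332 - 16674) = sqrt(-17006) = I*sqrt(17006)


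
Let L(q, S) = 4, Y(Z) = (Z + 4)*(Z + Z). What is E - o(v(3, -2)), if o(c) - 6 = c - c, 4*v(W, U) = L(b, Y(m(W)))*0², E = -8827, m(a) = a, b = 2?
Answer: -8833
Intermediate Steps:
Y(Z) = 2*Z*(4 + Z) (Y(Z) = (4 + Z)*(2*Z) = 2*Z*(4 + Z))
v(W, U) = 0 (v(W, U) = (4*0²)/4 = (4*0)/4 = (¼)*0 = 0)
o(c) = 6 (o(c) = 6 + (c - c) = 6 + 0 = 6)
E - o(v(3, -2)) = -8827 - 1*6 = -8827 - 6 = -8833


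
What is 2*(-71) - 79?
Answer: -221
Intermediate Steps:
2*(-71) - 79 = -142 - 79 = -221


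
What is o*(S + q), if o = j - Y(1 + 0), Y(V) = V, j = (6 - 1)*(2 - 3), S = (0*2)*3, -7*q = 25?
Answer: 150/7 ≈ 21.429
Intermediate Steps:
q = -25/7 (q = -1/7*25 = -25/7 ≈ -3.5714)
S = 0 (S = 0*3 = 0)
j = -5 (j = 5*(-1) = -5)
o = -6 (o = -5 - (1 + 0) = -5 - 1*1 = -5 - 1 = -6)
o*(S + q) = -6*(0 - 25/7) = -6*(-25/7) = 150/7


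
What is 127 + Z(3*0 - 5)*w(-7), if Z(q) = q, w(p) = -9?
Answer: 172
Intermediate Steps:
127 + Z(3*0 - 5)*w(-7) = 127 + (3*0 - 5)*(-9) = 127 + (0 - 5)*(-9) = 127 - 5*(-9) = 127 + 45 = 172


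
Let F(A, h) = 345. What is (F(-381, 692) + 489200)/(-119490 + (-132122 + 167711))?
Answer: -489545/83901 ≈ -5.8348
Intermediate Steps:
(F(-381, 692) + 489200)/(-119490 + (-132122 + 167711)) = (345 + 489200)/(-119490 + (-132122 + 167711)) = 489545/(-119490 + 35589) = 489545/(-83901) = 489545*(-1/83901) = -489545/83901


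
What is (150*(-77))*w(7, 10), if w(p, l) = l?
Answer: -115500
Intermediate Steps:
(150*(-77))*w(7, 10) = (150*(-77))*10 = -11550*10 = -115500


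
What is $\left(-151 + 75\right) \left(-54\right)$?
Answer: $4104$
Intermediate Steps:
$\left(-151 + 75\right) \left(-54\right) = \left(-76\right) \left(-54\right) = 4104$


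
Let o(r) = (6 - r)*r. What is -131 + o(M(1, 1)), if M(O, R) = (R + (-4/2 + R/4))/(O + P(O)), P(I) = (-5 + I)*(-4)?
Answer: -606977/4624 ≈ -131.27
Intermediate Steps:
P(I) = 20 - 4*I
M(O, R) = (-2 + 5*R/4)/(20 - 3*O) (M(O, R) = (R + (-4/2 + R/4))/(O + (20 - 4*O)) = (R + (-4*½ + R*(¼)))/(20 - 3*O) = (R + (-2 + R/4))/(20 - 3*O) = (-2 + 5*R/4)/(20 - 3*O))
o(r) = r*(6 - r)
-131 + o(M(1, 1)) = -131 + ((8 - 5*1)/(4*(-20 + 3*1)))*(6 - (8 - 5*1)/(4*(-20 + 3*1))) = -131 + ((8 - 5)/(4*(-20 + 3)))*(6 - (8 - 5)/(4*(-20 + 3))) = -131 + ((¼)*3/(-17))*(6 - 3/(4*(-17))) = -131 + ((¼)*(-1/17)*3)*(6 - (-1)*3/(4*17)) = -131 - 3*(6 - 1*(-3/68))/68 = -131 - 3*(6 + 3/68)/68 = -131 - 3/68*411/68 = -131 - 1233/4624 = -606977/4624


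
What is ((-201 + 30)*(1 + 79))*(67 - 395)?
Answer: 4487040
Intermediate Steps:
((-201 + 30)*(1 + 79))*(67 - 395) = -171*80*(-328) = -13680*(-328) = 4487040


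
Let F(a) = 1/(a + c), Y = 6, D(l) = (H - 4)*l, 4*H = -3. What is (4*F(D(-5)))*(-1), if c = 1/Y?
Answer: -48/287 ≈ -0.16725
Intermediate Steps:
H = -¾ (H = (¼)*(-3) = -¾ ≈ -0.75000)
D(l) = -19*l/4 (D(l) = (-¾ - 4)*l = -19*l/4)
c = ⅙ (c = 1/6 = ⅙ ≈ 0.16667)
F(a) = 1/(⅙ + a) (F(a) = 1/(a + ⅙) = 1/(⅙ + a))
(4*F(D(-5)))*(-1) = (4*(6/(1 + 6*(-19/4*(-5)))))*(-1) = (4*(6/(1 + 6*(95/4))))*(-1) = (4*(6/(1 + 285/2)))*(-1) = (4*(6/(287/2)))*(-1) = (4*(6*(2/287)))*(-1) = (4*(12/287))*(-1) = (48/287)*(-1) = -48/287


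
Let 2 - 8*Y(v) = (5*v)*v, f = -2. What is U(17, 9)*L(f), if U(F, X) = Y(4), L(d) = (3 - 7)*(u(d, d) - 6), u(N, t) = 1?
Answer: -195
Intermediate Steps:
Y(v) = 1/4 - 5*v**2/8 (Y(v) = 1/4 - 5*v*v/8 = 1/4 - 5*v**2/8)
L(d) = 20 (L(d) = (3 - 7)*(1 - 6) = -4*(-5) = 20)
U(F, X) = -39/4 (U(F, X) = 1/4 - 5/8*4**2 = 1/4 - 5/8*16 = 1/4 - 10 = -39/4)
U(17, 9)*L(f) = -39/4*20 = -195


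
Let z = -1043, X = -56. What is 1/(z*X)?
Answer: 1/58408 ≈ 1.7121e-5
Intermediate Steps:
1/(z*X) = 1/(-1043*(-56)) = 1/58408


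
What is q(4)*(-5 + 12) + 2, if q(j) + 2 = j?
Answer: 16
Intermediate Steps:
q(j) = -2 + j
q(4)*(-5 + 12) + 2 = (-2 + 4)*(-5 + 12) + 2 = 2*7 + 2 = 14 + 2 = 16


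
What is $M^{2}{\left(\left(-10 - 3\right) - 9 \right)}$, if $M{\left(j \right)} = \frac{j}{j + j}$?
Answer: $\frac{1}{4} \approx 0.25$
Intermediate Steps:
$M{\left(j \right)} = \frac{1}{2}$ ($M{\left(j \right)} = \frac{j}{2 j} = j \frac{1}{2 j} = \frac{1}{2}$)
$M^{2}{\left(\left(-10 - 3\right) - 9 \right)} = \left(\frac{1}{2}\right)^{2} = \frac{1}{4}$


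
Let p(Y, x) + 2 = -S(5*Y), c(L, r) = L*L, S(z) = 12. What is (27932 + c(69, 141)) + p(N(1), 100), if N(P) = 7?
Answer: 32679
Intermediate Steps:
c(L, r) = L²
p(Y, x) = -14 (p(Y, x) = -2 - 1*12 = -2 - 12 = -14)
(27932 + c(69, 141)) + p(N(1), 100) = (27932 + 69²) - 14 = (27932 + 4761) - 14 = 32693 - 14 = 32679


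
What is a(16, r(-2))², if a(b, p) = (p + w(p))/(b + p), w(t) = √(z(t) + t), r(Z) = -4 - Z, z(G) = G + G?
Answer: (2 - I*√6)²/196 ≈ -0.010204 - 0.04999*I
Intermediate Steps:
z(G) = 2*G
w(t) = √3*√t (w(t) = √(2*t + t) = √(3*t) = √3*√t)
a(b, p) = (p + √3*√p)/(b + p)
a(16, r(-2))² = (((-4 - 1*(-2)) + √3*√(-4 - 1*(-2)))/(16 + (-4 - 1*(-2))))² = (((-4 + 2) + √3*√(-4 + 2))/(16 + (-4 + 2)))² = ((-2 + √3*√(-2))/(16 - 2))² = ((-2 + √3*(I*√2))/14)² = ((-2 + I*√6)/14)² = (-⅐ + I*√6/14)²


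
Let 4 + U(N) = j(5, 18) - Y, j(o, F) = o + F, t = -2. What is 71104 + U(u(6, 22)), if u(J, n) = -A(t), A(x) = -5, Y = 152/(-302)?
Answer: 10739649/151 ≈ 71124.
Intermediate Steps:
j(o, F) = F + o
Y = -76/151 (Y = 152*(-1/302) = -76/151 ≈ -0.50331)
u(J, n) = 5 (u(J, n) = -1*(-5) = 5)
U(N) = 2945/151 (U(N) = -4 + ((18 + 5) - 1*(-76/151)) = -4 + (23 + 76/151) = -4 + 3549/151 = 2945/151)
71104 + U(u(6, 22)) = 71104 + 2945/151 = 10739649/151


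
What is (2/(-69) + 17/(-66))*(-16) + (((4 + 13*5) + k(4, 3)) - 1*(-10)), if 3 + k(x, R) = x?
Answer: 21400/253 ≈ 84.585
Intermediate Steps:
k(x, R) = -3 + x
(2/(-69) + 17/(-66))*(-16) + (((4 + 13*5) + k(4, 3)) - 1*(-10)) = (2/(-69) + 17/(-66))*(-16) + (((4 + 13*5) + (-3 + 4)) - 1*(-10)) = (2*(-1/69) + 17*(-1/66))*(-16) + (((4 + 65) + 1) + 10) = (-2/69 - 17/66)*(-16) + ((69 + 1) + 10) = -145/506*(-16) + (70 + 10) = 1160/253 + 80 = 21400/253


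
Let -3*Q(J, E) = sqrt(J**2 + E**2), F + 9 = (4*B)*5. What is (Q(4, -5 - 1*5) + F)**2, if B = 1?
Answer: 1205/9 - 44*sqrt(29)/3 ≈ 54.906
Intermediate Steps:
F = 11 (F = -9 + (4*1)*5 = -9 + 4*5 = -9 + 20 = 11)
Q(J, E) = -sqrt(E**2 + J**2)/3 (Q(J, E) = -sqrt(J**2 + E**2)/3 = -sqrt(E**2 + J**2)/3)
(Q(4, -5 - 1*5) + F)**2 = (-sqrt((-5 - 1*5)**2 + 4**2)/3 + 11)**2 = (-sqrt((-5 - 5)**2 + 16)/3 + 11)**2 = (-sqrt((-10)**2 + 16)/3 + 11)**2 = (-sqrt(100 + 16)/3 + 11)**2 = (-2*sqrt(29)/3 + 11)**2 = (11 - 2*sqrt(29)/3)**2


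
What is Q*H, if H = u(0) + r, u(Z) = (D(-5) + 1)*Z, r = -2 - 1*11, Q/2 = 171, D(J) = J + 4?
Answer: -4446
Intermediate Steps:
D(J) = 4 + J
Q = 342 (Q = 2*171 = 342)
r = -13 (r = -2 - 11 = -13)
u(Z) = 0 (u(Z) = ((4 - 5) + 1)*Z = (-1 + 1)*Z = 0*Z = 0)
H = -13 (H = 0 - 13 = -13)
Q*H = 342*(-13) = -4446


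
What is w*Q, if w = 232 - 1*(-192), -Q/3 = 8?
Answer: -10176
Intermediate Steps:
Q = -24 (Q = -3*8 = -24)
w = 424 (w = 232 + 192 = 424)
w*Q = 424*(-24) = -10176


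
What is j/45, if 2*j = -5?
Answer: -1/18 ≈ -0.055556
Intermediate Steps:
j = -5/2 (j = (½)*(-5) = -5/2 ≈ -2.5000)
j/45 = -5/2/45 = (1/45)*(-5/2) = -1/18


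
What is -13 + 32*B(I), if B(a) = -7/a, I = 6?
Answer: -151/3 ≈ -50.333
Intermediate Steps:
-13 + 32*B(I) = -13 + 32*(-7/6) = -13 - 112/3 = -151/3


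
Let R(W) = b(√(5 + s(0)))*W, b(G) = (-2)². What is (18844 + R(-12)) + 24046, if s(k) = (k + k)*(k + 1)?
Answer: 42842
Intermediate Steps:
s(k) = 2*k*(1 + k) (s(k) = (2*k)*(1 + k) = 2*k*(1 + k))
b(G) = 4
R(W) = 4*W
(18844 + R(-12)) + 24046 = (18844 + 4*(-12)) + 24046 = (18844 - 48) + 24046 = 18796 + 24046 = 42842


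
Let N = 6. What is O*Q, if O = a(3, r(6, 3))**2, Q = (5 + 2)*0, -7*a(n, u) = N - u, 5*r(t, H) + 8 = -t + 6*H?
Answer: 0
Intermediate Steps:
r(t, H) = -8/5 - t/5 + 6*H/5 (r(t, H) = -8/5 + (-t + 6*H)/5 = -8/5 + (-t/5 + 6*H/5) = -8/5 - t/5 + 6*H/5)
a(n, u) = -6/7 + u/7 (a(n, u) = -(6 - u)/7 = -6/7 + u/7)
Q = 0 (Q = 7*0 = 0)
O = 676/1225 (O = (-6/7 + (-8/5 - 1/5*6 + (6/5)*3)/7)**2 = (-6/7 + (-8/5 - 6/5 + 18/5)/7)**2 = (-6/7 + (1/7)*(4/5))**2 = (-6/7 + 4/35)**2 = (-26/35)**2 = 676/1225 ≈ 0.55184)
O*Q = (676/1225)*0 = 0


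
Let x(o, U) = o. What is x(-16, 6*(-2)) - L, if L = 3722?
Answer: -3738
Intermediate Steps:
x(-16, 6*(-2)) - L = -16 - 1*3722 = -16 - 3722 = -3738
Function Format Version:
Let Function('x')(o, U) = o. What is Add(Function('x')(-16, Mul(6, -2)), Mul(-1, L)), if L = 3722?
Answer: -3738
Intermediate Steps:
Add(Function('x')(-16, Mul(6, -2)), Mul(-1, L)) = Add(-16, Mul(-1, 3722)) = Add(-16, -3722) = -3738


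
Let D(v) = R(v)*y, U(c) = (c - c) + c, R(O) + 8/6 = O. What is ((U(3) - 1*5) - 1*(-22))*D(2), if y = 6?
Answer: 80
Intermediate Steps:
R(O) = -4/3 + O
U(c) = c (U(c) = 0 + c = c)
D(v) = -8 + 6*v (D(v) = (-4/3 + v)*6 = -8 + 6*v)
((U(3) - 1*5) - 1*(-22))*D(2) = ((3 - 1*5) - 1*(-22))*(-8 + 6*2) = ((3 - 5) + 22)*(-8 + 12) = (-2 + 22)*4 = 20*4 = 80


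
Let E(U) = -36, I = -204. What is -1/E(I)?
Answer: 1/36 ≈ 0.027778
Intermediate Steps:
-1/E(I) = -1/(-36) = -1*(-1/36) = 1/36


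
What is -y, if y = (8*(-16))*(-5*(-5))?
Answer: 3200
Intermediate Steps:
y = -3200 (y = -128*25 = -3200)
-y = -1*(-3200) = 3200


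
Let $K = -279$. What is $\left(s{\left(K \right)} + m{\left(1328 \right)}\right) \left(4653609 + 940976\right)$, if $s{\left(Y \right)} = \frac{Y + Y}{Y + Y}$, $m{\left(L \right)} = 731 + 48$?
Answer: $4363776300$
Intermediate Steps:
$m{\left(L \right)} = 779$
$s{\left(Y \right)} = 1$ ($s{\left(Y \right)} = \frac{2 Y}{2 Y} = 2 Y \frac{1}{2 Y} = 1$)
$\left(s{\left(K \right)} + m{\left(1328 \right)}\right) \left(4653609 + 940976\right) = \left(1 + 779\right) \left(4653609 + 940976\right) = 780 \cdot 5594585 = 4363776300$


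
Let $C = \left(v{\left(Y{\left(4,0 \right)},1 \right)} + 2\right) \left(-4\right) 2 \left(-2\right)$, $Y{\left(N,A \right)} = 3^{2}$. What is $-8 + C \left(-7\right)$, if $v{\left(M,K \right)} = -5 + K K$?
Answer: $216$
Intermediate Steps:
$Y{\left(N,A \right)} = 9$
$v{\left(M,K \right)} = -5 + K^{2}$
$C = -32$ ($C = \left(\left(-5 + 1^{2}\right) + 2\right) \left(-4\right) 2 \left(-2\right) = \left(\left(-5 + 1\right) + 2\right) \left(\left(-8\right) \left(-2\right)\right) = \left(-4 + 2\right) 16 = \left(-2\right) 16 = -32$)
$-8 + C \left(-7\right) = -8 - -224 = -8 + 224 = 216$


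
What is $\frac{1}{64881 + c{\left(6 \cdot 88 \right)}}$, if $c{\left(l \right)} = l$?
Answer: $\frac{1}{65409} \approx 1.5288 \cdot 10^{-5}$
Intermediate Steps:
$\frac{1}{64881 + c{\left(6 \cdot 88 \right)}} = \frac{1}{64881 + 6 \cdot 88} = \frac{1}{64881 + 528} = \frac{1}{65409}$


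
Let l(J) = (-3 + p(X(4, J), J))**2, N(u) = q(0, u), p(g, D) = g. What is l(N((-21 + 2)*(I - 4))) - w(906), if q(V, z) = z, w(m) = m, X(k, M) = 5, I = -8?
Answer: -902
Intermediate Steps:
N(u) = u
l(J) = 4 (l(J) = (-3 + 5)**2 = 2**2 = 4)
l(N((-21 + 2)*(I - 4))) - w(906) = 4 - 1*906 = 4 - 906 = -902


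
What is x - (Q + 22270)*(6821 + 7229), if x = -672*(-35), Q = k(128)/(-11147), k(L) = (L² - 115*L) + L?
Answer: -3487536489460/11147 ≈ -3.1287e+8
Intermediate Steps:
k(L) = L² - 114*L
Q = -1792/11147 (Q = (128*(-114 + 128))/(-11147) = (128*14)*(-1/11147) = 1792*(-1/11147) = -1792/11147 ≈ -0.16076)
x = 23520
x - (Q + 22270)*(6821 + 7229) = 23520 - (-1792/11147 + 22270)*(6821 + 7229) = 23520 - 248241898*14050/11147 = 23520 - 1*3487798666900/11147 = 23520 - 3487798666900/11147 = -3487536489460/11147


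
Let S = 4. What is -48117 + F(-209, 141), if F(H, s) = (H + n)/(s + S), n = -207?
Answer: -6977381/145 ≈ -48120.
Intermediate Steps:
F(H, s) = (-207 + H)/(4 + s) (F(H, s) = (H - 207)/(s + 4) = (-207 + H)/(4 + s))
-48117 + F(-209, 141) = -48117 + (-207 - 209)/(4 + 141) = -48117 - 416/145 = -6977381/145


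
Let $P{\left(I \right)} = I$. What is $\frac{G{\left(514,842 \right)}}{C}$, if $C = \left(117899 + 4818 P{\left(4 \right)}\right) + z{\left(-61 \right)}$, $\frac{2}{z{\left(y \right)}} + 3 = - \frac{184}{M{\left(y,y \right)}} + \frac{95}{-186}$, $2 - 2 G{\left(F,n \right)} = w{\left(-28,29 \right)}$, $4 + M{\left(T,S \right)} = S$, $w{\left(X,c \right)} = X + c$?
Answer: $\frac{8221}{2255317222} \approx 3.6452 \cdot 10^{-6}$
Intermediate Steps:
$M{\left(T,S \right)} = -4 + S$
$G{\left(F,n \right)} = \frac{1}{2}$ ($G{\left(F,n \right)} = 1 - \frac{-28 + 29}{2} = 1 - \frac{1}{2} = \frac{1}{2}$)
$z{\left(y \right)} = \frac{2}{- \frac{653}{186} - \frac{184}{-4 + y}}$ ($z{\left(y \right)} = \frac{2}{-3 + \left(- \frac{184}{-4 + y} + \frac{95}{-186}\right)} = \frac{2}{-3 + \left(- \frac{184}{-4 + y} + 95 \left(- \frac{1}{186}\right)\right)} = \frac{2}{-3 - \left(\frac{95}{186} + \frac{184}{-4 + y}\right)} = \frac{2}{- \frac{653}{186} - \frac{184}{-4 + y}}$)
$C = \frac{1127658611}{8221}$ ($C = \left(117899 + 4818 \cdot 4\right) + \frac{372 \left(4 - -61\right)}{31612 + 653 \left(-61\right)} = \left(117899 + 19272\right) + \frac{372 \left(4 + 61\right)}{31612 - 39833} = 137171 + 372 \frac{1}{-8221} \cdot 65 = 137171 + 372 \left(- \frac{1}{8221}\right) 65 = 137171 - \frac{24180}{8221} = \frac{1127658611}{8221} \approx 1.3717 \cdot 10^{5}$)
$\frac{G{\left(514,842 \right)}}{C} = \frac{1}{2 \cdot \frac{1127658611}{8221}} = \frac{1}{2} \cdot \frac{8221}{1127658611} = \frac{8221}{2255317222}$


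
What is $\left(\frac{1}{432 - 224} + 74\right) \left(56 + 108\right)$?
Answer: $\frac{631113}{52} \approx 12137.0$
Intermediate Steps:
$\left(\frac{1}{432 - 224} + 74\right) \left(56 + 108\right) = \left(\frac{1}{208} + 74\right) 164 = \frac{15393}{208} \cdot 164 = \frac{631113}{52}$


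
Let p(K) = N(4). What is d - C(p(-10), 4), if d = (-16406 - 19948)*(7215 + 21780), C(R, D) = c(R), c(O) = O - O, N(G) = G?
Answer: -1054084230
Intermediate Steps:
c(O) = 0
p(K) = 4
C(R, D) = 0
d = -1054084230 (d = -36354*28995 = -1054084230)
d - C(p(-10), 4) = -1054084230 - 1*0 = -1054084230 + 0 = -1054084230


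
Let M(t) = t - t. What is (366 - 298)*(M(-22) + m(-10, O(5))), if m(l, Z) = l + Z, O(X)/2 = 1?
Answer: -544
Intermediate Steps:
M(t) = 0
O(X) = 2 (O(X) = 2*1 = 2)
m(l, Z) = Z + l
(366 - 298)*(M(-22) + m(-10, O(5))) = (366 - 298)*(0 + (2 - 10)) = 68*(0 - 8) = 68*(-8) = -544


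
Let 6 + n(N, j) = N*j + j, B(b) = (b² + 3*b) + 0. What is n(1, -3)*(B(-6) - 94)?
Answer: 912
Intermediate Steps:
B(b) = b² + 3*b
n(N, j) = -6 + j + N*j (n(N, j) = -6 + (N*j + j) = -6 + (j + N*j) = -6 + j + N*j)
n(1, -3)*(B(-6) - 94) = (-6 - 3 + 1*(-3))*(-6*(3 - 6) - 94) = (-6 - 3 - 3)*(-6*(-3) - 94) = -12*(18 - 94) = -12*(-76) = 912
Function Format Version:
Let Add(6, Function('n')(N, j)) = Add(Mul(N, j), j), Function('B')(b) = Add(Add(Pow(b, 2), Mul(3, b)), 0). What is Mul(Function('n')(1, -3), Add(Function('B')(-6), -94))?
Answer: 912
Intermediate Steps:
Function('B')(b) = Add(Pow(b, 2), Mul(3, b))
Function('n')(N, j) = Add(-6, j, Mul(N, j)) (Function('n')(N, j) = Add(-6, Add(Mul(N, j), j)) = Add(-6, Add(j, Mul(N, j))) = Add(-6, j, Mul(N, j)))
Mul(Function('n')(1, -3), Add(Function('B')(-6), -94)) = Mul(Add(-6, -3, Mul(1, -3)), Add(Mul(-6, Add(3, -6)), -94)) = Mul(Add(-6, -3, -3), Add(Mul(-6, -3), -94)) = Mul(-12, Add(18, -94)) = Mul(-12, -76) = 912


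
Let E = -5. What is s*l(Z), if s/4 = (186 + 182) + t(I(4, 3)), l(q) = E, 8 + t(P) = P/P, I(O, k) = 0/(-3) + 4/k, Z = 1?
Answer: -7220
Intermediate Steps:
I(O, k) = 4/k (I(O, k) = 0*(-⅓) + 4/k = 0 + 4/k = 4/k)
t(P) = -7 (t(P) = -8 + P/P = -8 + 1 = -7)
l(q) = -5
s = 1444 (s = 4*((186 + 182) - 7) = 4*(368 - 7) = 4*361 = 1444)
s*l(Z) = 1444*(-5) = -7220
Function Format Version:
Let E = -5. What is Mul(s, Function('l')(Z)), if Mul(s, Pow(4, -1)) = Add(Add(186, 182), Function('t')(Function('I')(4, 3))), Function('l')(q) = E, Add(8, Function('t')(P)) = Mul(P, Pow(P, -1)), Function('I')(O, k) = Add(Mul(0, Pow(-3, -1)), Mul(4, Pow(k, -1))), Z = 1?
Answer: -7220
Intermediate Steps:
Function('I')(O, k) = Mul(4, Pow(k, -1)) (Function('I')(O, k) = Add(Mul(0, Rational(-1, 3)), Mul(4, Pow(k, -1))) = Add(0, Mul(4, Pow(k, -1))) = Mul(4, Pow(k, -1)))
Function('t')(P) = -7 (Function('t')(P) = Add(-8, Mul(P, Pow(P, -1))) = Add(-8, 1) = -7)
Function('l')(q) = -5
s = 1444 (s = Mul(4, Add(Add(186, 182), -7)) = Mul(4, Add(368, -7)) = Mul(4, 361) = 1444)
Mul(s, Function('l')(Z)) = Mul(1444, -5) = -7220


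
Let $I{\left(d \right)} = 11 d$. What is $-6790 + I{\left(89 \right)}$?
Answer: $-5811$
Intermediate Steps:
$-6790 + I{\left(89 \right)} = -6790 + 11 \cdot 89 = -6790 + 979 = -5811$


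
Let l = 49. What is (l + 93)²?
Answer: 20164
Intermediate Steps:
(l + 93)² = (49 + 93)² = 142² = 20164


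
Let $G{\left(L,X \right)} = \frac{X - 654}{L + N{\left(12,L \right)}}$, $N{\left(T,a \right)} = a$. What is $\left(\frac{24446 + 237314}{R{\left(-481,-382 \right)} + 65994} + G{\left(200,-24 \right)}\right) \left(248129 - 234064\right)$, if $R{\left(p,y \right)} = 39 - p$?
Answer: $\frac{41918980001}{1330280} \approx 31511.0$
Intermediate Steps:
$G{\left(L,X \right)} = \frac{-654 + X}{2 L}$ ($G{\left(L,X \right)} = \frac{X - 654}{L + L} = \frac{-654 + X}{2 L}$)
$\left(\frac{24446 + 237314}{R{\left(-481,-382 \right)} + 65994} + G{\left(200,-24 \right)}\right) \left(248129 - 234064\right) = \left(\frac{24446 + 237314}{\left(39 - -481\right) + 65994} + \frac{-654 - 24}{2 \cdot 200}\right) \left(248129 - 234064\right) = \left(\frac{261760}{\left(39 + 481\right) + 65994} + \frac{1}{2} \cdot \frac{1}{200} \left(-678\right)\right) 14065 = \left(\frac{261760}{520 + 65994} - \frac{339}{200}\right) 14065 = \left(\frac{261760}{66514} - \frac{339}{200}\right) 14065 = \left(261760 \cdot \frac{1}{66514} - \frac{339}{200}\right) 14065 = \left(\frac{130880}{33257} - \frac{339}{200}\right) 14065 = \frac{14901877}{6651400} \cdot 14065 = \frac{41918980001}{1330280}$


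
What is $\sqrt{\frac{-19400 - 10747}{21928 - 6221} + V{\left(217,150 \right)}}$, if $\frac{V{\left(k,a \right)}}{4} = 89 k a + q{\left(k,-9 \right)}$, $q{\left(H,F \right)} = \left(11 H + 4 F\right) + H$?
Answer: $\frac{\sqrt{2861358118292199}}{15707} \approx 3405.6$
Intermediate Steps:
$q{\left(H,F \right)} = 4 F + 12 H$ ($q{\left(H,F \right)} = \left(4 F + 11 H\right) + H = 4 F + 12 H$)
$V{\left(k,a \right)} = -144 + 48 k + 356 a k$ ($V{\left(k,a \right)} = 4 \left(89 k a + \left(4 \left(-9\right) + 12 k\right)\right) = 4 \left(89 a k + \left(-36 + 12 k\right)\right) = 4 \left(-36 + 12 k + 89 a k\right) = -144 + 48 k + 356 a k$)
$\sqrt{\frac{-19400 - 10747}{21928 - 6221} + V{\left(217,150 \right)}} = \sqrt{\frac{-19400 - 10747}{21928 - 6221} + \left(-144 + 48 \cdot 217 + 356 \cdot 150 \cdot 217\right)} = \sqrt{- \frac{30147}{15707} + \left(-144 + 10416 + 11587800\right)} = \sqrt{\left(-30147\right) \frac{1}{15707} + 11598072} = \sqrt{- \frac{30147}{15707} + 11598072} = \sqrt{\frac{182170886757}{15707}} = \frac{\sqrt{2861358118292199}}{15707}$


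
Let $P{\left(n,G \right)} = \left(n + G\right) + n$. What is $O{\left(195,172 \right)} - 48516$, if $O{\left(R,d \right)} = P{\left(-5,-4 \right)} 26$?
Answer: $-48880$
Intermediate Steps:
$P{\left(n,G \right)} = G + 2 n$ ($P{\left(n,G \right)} = \left(G + n\right) + n = G + 2 n$)
$O{\left(R,d \right)} = -364$ ($O{\left(R,d \right)} = \left(-4 + 2 \left(-5\right)\right) 26 = \left(-4 - 10\right) 26 = \left(-14\right) 26 = -364$)
$O{\left(195,172 \right)} - 48516 = -364 - 48516 = -48880$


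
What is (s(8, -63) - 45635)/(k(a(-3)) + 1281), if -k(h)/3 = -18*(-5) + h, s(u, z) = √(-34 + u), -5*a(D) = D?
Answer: -228175/5046 + 5*I*√26/5046 ≈ -45.219 + 0.0050525*I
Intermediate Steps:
a(D) = -D/5
k(h) = -270 - 3*h (k(h) = -3*(-18*(-5) + h) = -3*(90 + h) = -270 - 3*h)
(s(8, -63) - 45635)/(k(a(-3)) + 1281) = (√(-34 + 8) - 45635)/((-270 - (-3)*(-3)/5) + 1281) = (√(-26) - 45635)/((-270 - 3*⅗) + 1281) = (I*√26 - 45635)/((-270 - 9/5) + 1281) = (-45635 + I*√26)/(-1359/5 + 1281) = (-45635 + I*√26)/(5046/5) = (-45635 + I*√26)*(5/5046) = -228175/5046 + 5*I*√26/5046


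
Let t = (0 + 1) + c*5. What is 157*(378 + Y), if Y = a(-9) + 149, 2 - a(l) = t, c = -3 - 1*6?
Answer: 89961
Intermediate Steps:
c = -9 (c = -3 - 6 = -9)
t = -44 (t = (0 + 1) - 9*5 = 1 - 45 = -44)
a(l) = 46 (a(l) = 2 - 1*(-44) = 2 + 44 = 46)
Y = 195 (Y = 46 + 149 = 195)
157*(378 + Y) = 157*(378 + 195) = 157*573 = 89961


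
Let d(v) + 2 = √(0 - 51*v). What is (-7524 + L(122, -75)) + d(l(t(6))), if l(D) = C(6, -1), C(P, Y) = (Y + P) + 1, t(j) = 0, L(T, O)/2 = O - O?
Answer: -7526 + 3*I*√34 ≈ -7526.0 + 17.493*I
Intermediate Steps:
L(T, O) = 0 (L(T, O) = 2*(O - O) = 2*0 = 0)
C(P, Y) = 1 + P + Y (C(P, Y) = (P + Y) + 1 = 1 + P + Y)
l(D) = 6 (l(D) = 1 + 6 - 1 = 6)
d(v) = -2 + √51*√(-v) (d(v) = -2 + √(0 - 51*v) = -2 + √(-51*v) = -2 + √51*√(-v))
(-7524 + L(122, -75)) + d(l(t(6))) = (-7524 + 0) + (-2 + √51*√(-1*6)) = -7524 + (-2 + √51*√(-6)) = -7524 + (-2 + √51*(I*√6)) = -7524 + (-2 + 3*I*√34) = -7526 + 3*I*√34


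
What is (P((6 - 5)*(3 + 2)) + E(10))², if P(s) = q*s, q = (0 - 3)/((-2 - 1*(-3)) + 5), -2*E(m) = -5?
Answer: 0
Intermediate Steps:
E(m) = 5/2 (E(m) = -½*(-5) = 5/2)
q = -½ (q = -3/((-2 + 3) + 5) = -3/(1 + 5) = -3/6 = -3*⅙ = -½ ≈ -0.50000)
P(s) = -s/2
(P((6 - 5)*(3 + 2)) + E(10))² = (-(6 - 5)*(3 + 2)/2 + 5/2)² = (-5/2 + 5/2)² = 0² = 0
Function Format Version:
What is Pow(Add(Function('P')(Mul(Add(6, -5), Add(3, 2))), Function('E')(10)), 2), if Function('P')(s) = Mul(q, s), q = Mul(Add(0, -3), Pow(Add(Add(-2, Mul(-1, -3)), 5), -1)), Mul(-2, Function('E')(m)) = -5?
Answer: 0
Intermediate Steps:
Function('E')(m) = Rational(5, 2) (Function('E')(m) = Mul(Rational(-1, 2), -5) = Rational(5, 2))
q = Rational(-1, 2) (q = Mul(-3, Pow(Add(Add(-2, 3), 5), -1)) = Mul(-3, Pow(Add(1, 5), -1)) = Mul(-3, Pow(6, -1)) = Mul(-3, Rational(1, 6)) = Rational(-1, 2) ≈ -0.50000)
Function('P')(s) = Mul(Rational(-1, 2), s)
Pow(Add(Function('P')(Mul(Add(6, -5), Add(3, 2))), Function('E')(10)), 2) = Pow(Add(Mul(Rational(-1, 2), Mul(Add(6, -5), Add(3, 2))), Rational(5, 2)), 2) = Pow(Add(Mul(Rational(-1, 2), Mul(1, 5)), Rational(5, 2)), 2) = Pow(Add(Mul(Rational(-1, 2), 5), Rational(5, 2)), 2) = Pow(Add(Rational(-5, 2), Rational(5, 2)), 2) = Pow(0, 2) = 0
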